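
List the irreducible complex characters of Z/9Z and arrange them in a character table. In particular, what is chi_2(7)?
Character table of Z/9Z (irreps indexed chi_0,...,chi_8 with chi_k(m) = zeta_9^(k*m), zeta_9 = exp(2*pi*i/9)):
  irrep \ class  {0} (size 1)  {1} (size 1)    {2} (size 1)    {3} (size 1)    {4} (size 1)    {5} (size 1)    {6} (size 1)    {7} (size 1)    {8} (size 1)  
  chi_0          1             1               1               1               1               1               1               1               1             
  chi_1          1             exp(2*I*pi/9)   exp(4*I*pi/9)   exp(2*I*pi/3)   exp(8*I*pi/9)   exp(-8*I*pi/9)  exp(-2*I*pi/3)  exp(-4*I*pi/9)  exp(-2*I*pi/9)
  chi_2          1             exp(4*I*pi/9)   exp(8*I*pi/9)   exp(-2*I*pi/3)  exp(-2*I*pi/9)  exp(2*I*pi/9)   exp(2*I*pi/3)   exp(-8*I*pi/9)  exp(-4*I*pi/9)
  chi_3          1             exp(2*I*pi/3)   exp(-2*I*pi/3)  1               exp(2*I*pi/3)   exp(-2*I*pi/3)  1               exp(2*I*pi/3)   exp(-2*I*pi/3)
  chi_4          1             exp(8*I*pi/9)   exp(-2*I*pi/9)  exp(2*I*pi/3)   exp(-4*I*pi/9)  exp(4*I*pi/9)   exp(-2*I*pi/3)  exp(2*I*pi/9)   exp(-8*I*pi/9)
  chi_5          1             exp(-8*I*pi/9)  exp(2*I*pi/9)   exp(-2*I*pi/3)  exp(4*I*pi/9)   exp(-4*I*pi/9)  exp(2*I*pi/3)   exp(-2*I*pi/9)  exp(8*I*pi/9) 
  chi_6          1             exp(-2*I*pi/3)  exp(2*I*pi/3)   1               exp(-2*I*pi/3)  exp(2*I*pi/3)   1               exp(-2*I*pi/3)  exp(2*I*pi/3) 
  chi_7          1             exp(-4*I*pi/9)  exp(-8*I*pi/9)  exp(2*I*pi/3)   exp(2*I*pi/9)   exp(-2*I*pi/9)  exp(-2*I*pi/3)  exp(8*I*pi/9)   exp(4*I*pi/9) 
  chi_8          1             exp(-2*I*pi/9)  exp(-4*I*pi/9)  exp(-2*I*pi/3)  exp(-8*I*pi/9)  exp(8*I*pi/9)   exp(2*I*pi/3)   exp(4*I*pi/9)   exp(2*I*pi/9) 

Spot check: chi_2(7) = zeta_9^(2*7) = zeta_9^14 = exp(-8*I*pi/9).

Reasoning: Z/9Z is abelian, so all 9 irreducible complex representations are 1-dimensional. They are given by chi_k(m) = zeta_9^(k*m) for k = 0,...,8. Row orthogonality: sum_m chi_k(m) conj(chi_l(m)) = 9 * [k = l].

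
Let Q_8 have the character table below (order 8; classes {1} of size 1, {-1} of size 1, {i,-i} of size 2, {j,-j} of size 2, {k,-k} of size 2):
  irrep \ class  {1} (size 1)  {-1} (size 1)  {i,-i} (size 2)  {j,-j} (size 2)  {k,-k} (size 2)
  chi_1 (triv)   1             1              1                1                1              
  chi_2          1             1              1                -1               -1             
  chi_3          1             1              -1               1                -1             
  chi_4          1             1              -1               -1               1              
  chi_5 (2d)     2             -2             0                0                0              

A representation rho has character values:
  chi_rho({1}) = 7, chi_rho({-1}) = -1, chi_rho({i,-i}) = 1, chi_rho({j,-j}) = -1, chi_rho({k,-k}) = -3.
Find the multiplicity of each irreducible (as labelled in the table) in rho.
Multiplicities: chi_1: 0, chi_2: 2, chi_3: 1, chi_4: 0, chi_5: 2.

Derivation: Use <chi_rho, chi> = (1/|G|) sum_C |C| * chi_rho(C) * conj(chi(C)) with |G| = 8 for each irreducible chi in the table:
  <chi_rho, chi_1> = (1/8)[1*(7)*conj(1) + 1*(-1)*conj(1) + 2*(1)*conj(1) + 2*(-1)*conj(1) + 2*(-3)*conj(1)]
      = (1/8)[(7) + (-1) + (2) + (-2) + (-6)] = 0/8 = 0
  <chi_rho, chi_2> = (1/8)[1*(7)*conj(1) + 1*(-1)*conj(1) + 2*(1)*conj(1) + 2*(-1)*conj(-1) + 2*(-3)*conj(-1)]
      = (1/8)[(7) + (-1) + (2) + (2) + (6)] = 16/8 = 2
  <chi_rho, chi_3> = (1/8)[1*(7)*conj(1) + 1*(-1)*conj(1) + 2*(1)*conj(-1) + 2*(-1)*conj(1) + 2*(-3)*conj(-1)]
      = (1/8)[(7) + (-1) + (-2) + (-2) + (6)] = 8/8 = 1
  <chi_rho, chi_4> = (1/8)[1*(7)*conj(1) + 1*(-1)*conj(1) + 2*(1)*conj(-1) + 2*(-1)*conj(-1) + 2*(-3)*conj(1)]
      = (1/8)[(7) + (-1) + (-2) + (2) + (-6)] = 0/8 = 0
  <chi_rho, chi_5> = (1/8)[1*(7)*conj(2) + 1*(-1)*conj(-2) + 2*(1)*conj(0) + 2*(-1)*conj(0) + 2*(-3)*conj(0)]
      = (1/8)[(14) + (2) + (0) + (0) + (0)] = 16/8 = 2
Dimension check: dim(rho) = sum (mult * dim) = 0*1 + 2*1 + 1*1 + 0*1 + 2*2 = 7 = chi_rho(e) = 7.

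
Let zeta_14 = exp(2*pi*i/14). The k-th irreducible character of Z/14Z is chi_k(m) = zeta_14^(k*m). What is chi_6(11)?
chi_6(11) = zeta_14^66 = exp(-4*I*pi/7)

Why: chi_6(11) = zeta_14^(6*11) = zeta_14^66. Since zeta_14^14 = 1, this equals zeta_14^10 = exp(2*pi*i*10/14) = exp(-4*I*pi/7).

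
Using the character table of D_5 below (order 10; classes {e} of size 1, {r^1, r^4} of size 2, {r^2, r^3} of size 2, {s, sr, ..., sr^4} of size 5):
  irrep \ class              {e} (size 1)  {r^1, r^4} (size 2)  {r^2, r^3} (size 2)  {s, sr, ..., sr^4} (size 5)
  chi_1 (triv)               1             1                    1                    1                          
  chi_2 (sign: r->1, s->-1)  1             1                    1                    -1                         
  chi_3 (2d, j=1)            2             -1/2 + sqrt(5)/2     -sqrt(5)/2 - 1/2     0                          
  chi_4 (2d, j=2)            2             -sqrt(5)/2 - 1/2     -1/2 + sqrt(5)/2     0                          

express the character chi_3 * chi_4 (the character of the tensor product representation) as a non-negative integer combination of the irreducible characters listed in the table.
chi_3 tensor chi_4 = chi_3 + chi_4 (all other irreducibles have multiplicity 0).

Justification: The character of a tensor product is the pointwise product (chi_3 * chi_4)(C) = chi_3(C) * chi_4(C):
  {e}: (2)*(2), {r^1, r^4}: (-1/2 + sqrt(5)/2)*(-sqrt(5)/2 - 1/2), {r^2, r^3}: (-sqrt(5)/2 - 1/2)*(-1/2 + sqrt(5)/2), {s, sr, ..., sr^4}: (0)*(0)
so (chi_3 * chi_4) takes values
  {e} -> 4, {r^1, r^4} -> -1, {r^2, r^3} -> -1, {s, sr, ..., sr^4} -> 0.
Now take the inner product of this character with each irreducible chi from the table, <chi_3*chi_4, chi> = (1/10) sum_C |C| (chi_3*chi_4)(C) conj(chi(C)):
  <chi_3*chi_4, chi_1> = (1/10)[1*(4)*conj(1) + 2*(-1)*conj(1) + 2*(-1)*conj(1) + 5*(0)*conj(1)]
      = (1/10)[(4) + (-2) + (-2) + (0)] = 0/10 = 0
  <chi_3*chi_4, chi_2> = (1/10)[1*(4)*conj(1) + 2*(-1)*conj(1) + 2*(-1)*conj(1) + 5*(0)*conj(-1)]
      = (1/10)[(4) + (-2) + (-2) + (0)] = 0/10 = 0
  <chi_3*chi_4, chi_3> = (1/10)[1*(4)*conj(2) + 2*(-1)*conj(-1/2 + sqrt(5)/2) + 2*(-1)*conj(-sqrt(5)/2 - 1/2) + 5*(0)*conj(0)]
      = (1/10)[(8) + (1 - sqrt(5)) + (1 + sqrt(5)) + (0)] = 10/10 = 1
  <chi_3*chi_4, chi_4> = (1/10)[1*(4)*conj(2) + 2*(-1)*conj(-sqrt(5)/2 - 1/2) + 2*(-1)*conj(-1/2 + sqrt(5)/2) + 5*(0)*conj(0)]
      = (1/10)[(8) + (1 + sqrt(5)) + (1 - sqrt(5)) + (0)] = 10/10 = 1
Hence the multiplicities are chi_3: 1, chi_4: 1. Dimension check: dim(chi_3)*dim(chi_4) = 2*2 = 4 and sum (mult * dim) = 1*2 + 1*2 = 4.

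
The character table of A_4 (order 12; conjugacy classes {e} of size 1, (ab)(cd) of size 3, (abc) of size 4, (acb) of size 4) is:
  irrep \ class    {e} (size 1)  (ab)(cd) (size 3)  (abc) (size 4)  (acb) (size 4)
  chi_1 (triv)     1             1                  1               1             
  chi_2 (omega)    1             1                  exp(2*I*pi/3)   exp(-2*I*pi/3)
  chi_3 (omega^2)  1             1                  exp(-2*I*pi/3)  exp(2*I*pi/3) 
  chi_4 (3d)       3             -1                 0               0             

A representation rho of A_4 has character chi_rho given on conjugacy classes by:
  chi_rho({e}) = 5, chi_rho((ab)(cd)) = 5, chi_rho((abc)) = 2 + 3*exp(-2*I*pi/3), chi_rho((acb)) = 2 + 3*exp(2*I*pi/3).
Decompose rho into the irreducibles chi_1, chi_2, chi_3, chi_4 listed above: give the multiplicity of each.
Multiplicities: chi_1: 2, chi_2: 0, chi_3: 3, chi_4: 0.

Explanation: Use <chi_rho, chi> = (1/|G|) sum_C |C| * chi_rho(C) * conj(chi(C)) with |G| = 12 for each irreducible chi in the table:
  <chi_rho, chi_1> = (1/12)[1*(5)*conj(1) + 3*(5)*conj(1) + 4*(2 + 3*exp(-2*I*pi/3))*conj(1) + 4*(2 + 3*exp(2*I*pi/3))*conj(1)]
      = (1/12)[(5) + (15) + (8 + 12*exp(-2*I*pi/3)) + (8 + 12*exp(2*I*pi/3))] = 24/12 = 2
  <chi_rho, chi_2> = (1/12)[1*(5)*conj(1) + 3*(5)*conj(1) + 4*(2 + 3*exp(-2*I*pi/3))*conj(exp(2*I*pi/3)) + 4*(2 + 3*exp(2*I*pi/3))*conj(exp(-2*I*pi/3))]
      = (1/12)[(5) + (15) + (8*exp(-2*I*pi/3) + 12*exp(2*I*pi/3)) + (12*exp(-2*I*pi/3) + 8*exp(2*I*pi/3))] = 0/12 = 0
  <chi_rho, chi_3> = (1/12)[1*(5)*conj(1) + 3*(5)*conj(1) + 4*(2 + 3*exp(-2*I*pi/3))*conj(exp(-2*I*pi/3)) + 4*(2 + 3*exp(2*I*pi/3))*conj(exp(2*I*pi/3))]
      = (1/12)[(5) + (15) + (12 + 8*exp(2*I*pi/3)) + (12 + 8*exp(-2*I*pi/3))] = 36/12 = 3
  <chi_rho, chi_4> = (1/12)[1*(5)*conj(3) + 3*(5)*conj(-1) + 4*(2 + 3*exp(-2*I*pi/3))*conj(0) + 4*(2 + 3*exp(2*I*pi/3))*conj(0)]
      = (1/12)[(15) + (-15) + (0) + (0)] = 0/12 = 0
(Exp terms are combined using exp(i*s)*conj(exp(i*t)) = exp(i*(s-t)), and sums of them are collapsed using the identity that for every m > 1 the m distinct m-th roots of unity sum to 0, e.g. 1 + exp(2*I*pi/3) + exp(-2*I*pi/3) = 0.)
Dimension check: dim(rho) = sum (mult * dim) = 2*1 + 0*1 + 3*1 + 0*3 = 5 = chi_rho(e) = 5.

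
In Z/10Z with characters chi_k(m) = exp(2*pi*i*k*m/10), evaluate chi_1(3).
chi_1(3) = zeta_10^3 = exp(3*I*pi/5)

Why: chi_1(3) = zeta_10^(1*3) = zeta_10^3. Since zeta_10^10 = 1, this equals zeta_10^3 = exp(2*pi*i*3/10) = exp(3*I*pi/5).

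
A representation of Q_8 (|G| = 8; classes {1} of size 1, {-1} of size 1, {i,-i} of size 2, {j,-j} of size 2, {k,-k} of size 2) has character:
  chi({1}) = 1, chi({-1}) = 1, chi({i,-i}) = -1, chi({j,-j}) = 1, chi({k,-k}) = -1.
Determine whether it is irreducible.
Irreducible: <chi, chi> = 1.

Why: <chi, chi> = (1/|G|) sum_C |C| * |chi(C)|^2 = (1/8)[1*|1|^2 + 1*|1|^2 + 2*|-1|^2 + 2*|1|^2 + 2*|-1|^2]
  = (1/8)[(1) + (1) + (2) + (2) + (2)] = 8/8 = 1.
A character is irreducible iff <chi, chi> = 1, so this representation is irreducible.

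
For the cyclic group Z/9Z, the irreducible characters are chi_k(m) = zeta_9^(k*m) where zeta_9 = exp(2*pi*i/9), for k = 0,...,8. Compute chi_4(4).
chi_4(4) = zeta_9^16 = exp(-4*I*pi/9)

Derivation: chi_4(4) = zeta_9^(4*4) = zeta_9^16. Since zeta_9^9 = 1, this equals zeta_9^7 = exp(2*pi*i*7/9) = exp(-4*I*pi/9).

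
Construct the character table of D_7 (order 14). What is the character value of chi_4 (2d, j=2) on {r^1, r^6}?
Conjugacy classes: {e} of size 1, {r^1, r^6} of size 2, {r^2, r^5} of size 2, {r^3, r^4} of size 2, {s, sr, ..., sr^6} of size 7.
Character table:
  irrep \ class              {e} (size 1)  {r^1, r^6} (size 2)  {r^2, r^5} (size 2)  {r^3, r^4} (size 2)  {s, sr, ..., sr^6} (size 7)
  chi_1 (triv)               1             1                    1                    1                    1                          
  chi_2 (sign: r->1, s->-1)  1             1                    1                    1                    -1                         
  chi_3 (2d, j=1)            2             2*cos(2*pi/7)        -2*cos(3*pi/7)       -2*cos(pi/7)         0                          
  chi_4 (2d, j=2)            2             -2*cos(3*pi/7)       -2*cos(pi/7)         2*cos(2*pi/7)        0                          
  chi_5 (2d, j=3)            2             -2*cos(pi/7)         2*cos(2*pi/7)        -2*cos(3*pi/7)       0                          

Spot check: chi_4 (2d, j=2) on {r^1, r^6} = -2*cos(3*pi/7).

Details: D_7 has order 2*7 = 14 with 5 conjugacy classes, hence 5 irreducibles. Sum of squared dims 1 + 1 + 4 + 4 + 4 = 14 = |G|. Linear characters come from the abelianisation; the 2-dimensional irreps have character r^k -> 2*cos(2*pi*j*k/7), reflections -> 0.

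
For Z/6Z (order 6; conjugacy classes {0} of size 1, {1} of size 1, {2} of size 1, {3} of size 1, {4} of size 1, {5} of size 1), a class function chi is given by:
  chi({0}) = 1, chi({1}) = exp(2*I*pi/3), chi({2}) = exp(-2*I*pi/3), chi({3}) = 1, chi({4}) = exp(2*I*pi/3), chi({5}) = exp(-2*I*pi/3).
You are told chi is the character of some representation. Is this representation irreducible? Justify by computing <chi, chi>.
Irreducible: <chi, chi> = 1.

Proof sketch: <chi, chi> = (1/|G|) sum_C |C| * |chi(C)|^2 = (1/6)[1*|1|^2 + 1*|exp(2*I*pi/3)|^2 + 1*|exp(-2*I*pi/3)|^2 + 1*|1|^2 + 1*|exp(2*I*pi/3)|^2 + 1*|exp(-2*I*pi/3)|^2]
  = (1/6)[(1) + (1) + (1) + (1) + (1) + (1)] = 6/6 = 1.
(Exp terms are combined using exp(i*s)*conj(exp(i*t)) = exp(i*(s-t)), and sums of them are collapsed using the identity that for every m > 1 the m distinct m-th roots of unity sum to 0, e.g. 1 + exp(2*I*pi/3) + exp(-2*I*pi/3) = 0.)
A character is irreducible iff <chi, chi> = 1, so this representation is irreducible.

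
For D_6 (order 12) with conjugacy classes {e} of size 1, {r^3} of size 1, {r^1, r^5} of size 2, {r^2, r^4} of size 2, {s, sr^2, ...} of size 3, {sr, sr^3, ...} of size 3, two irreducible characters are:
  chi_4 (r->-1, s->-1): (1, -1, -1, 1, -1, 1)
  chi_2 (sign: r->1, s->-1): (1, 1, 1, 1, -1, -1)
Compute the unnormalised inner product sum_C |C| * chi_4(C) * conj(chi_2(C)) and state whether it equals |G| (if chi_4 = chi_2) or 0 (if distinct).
Sum = 0; so <chi_4, chi_2> = 0 (distinct irreducibles are orthogonal).

Derivation: Compute term by term over conjugacy classes (|C| * chi_4(C) * conj(chi_2(C))):
  1*(1)*conj(1) + 1*(-1)*conj(1) + 2*(-1)*conj(1) + 2*(1)*conj(1) + 3*(-1)*conj(-1) + 3*(1)*conj(-1)
  = (1) + (-1) + (-2) + (2) + (3) + (-3)
  = 0.
Dividing by |G| = 12 gives 0/12 = 0, matching the row-orthogonality relation <chi_4, chi_2> = [chi_4 = chi_2].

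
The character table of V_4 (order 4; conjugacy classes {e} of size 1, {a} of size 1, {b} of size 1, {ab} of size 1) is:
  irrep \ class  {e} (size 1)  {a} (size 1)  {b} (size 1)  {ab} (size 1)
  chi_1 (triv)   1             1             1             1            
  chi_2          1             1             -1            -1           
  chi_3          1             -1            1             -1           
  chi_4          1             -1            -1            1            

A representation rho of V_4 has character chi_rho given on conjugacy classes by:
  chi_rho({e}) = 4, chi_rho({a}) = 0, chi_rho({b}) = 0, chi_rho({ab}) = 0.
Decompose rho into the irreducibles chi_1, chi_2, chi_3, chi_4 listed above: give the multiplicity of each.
Multiplicities: chi_1: 1, chi_2: 1, chi_3: 1, chi_4: 1.

Argument: Use <chi_rho, chi> = (1/|G|) sum_C |C| * chi_rho(C) * conj(chi(C)) with |G| = 4 for each irreducible chi in the table:
  <chi_rho, chi_1> = (1/4)[1*(4)*conj(1) + 1*(0)*conj(1) + 1*(0)*conj(1) + 1*(0)*conj(1)]
      = (1/4)[(4) + (0) + (0) + (0)] = 4/4 = 1
  <chi_rho, chi_2> = (1/4)[1*(4)*conj(1) + 1*(0)*conj(1) + 1*(0)*conj(-1) + 1*(0)*conj(-1)]
      = (1/4)[(4) + (0) + (0) + (0)] = 4/4 = 1
  <chi_rho, chi_3> = (1/4)[1*(4)*conj(1) + 1*(0)*conj(-1) + 1*(0)*conj(1) + 1*(0)*conj(-1)]
      = (1/4)[(4) + (0) + (0) + (0)] = 4/4 = 1
  <chi_rho, chi_4> = (1/4)[1*(4)*conj(1) + 1*(0)*conj(-1) + 1*(0)*conj(-1) + 1*(0)*conj(1)]
      = (1/4)[(4) + (0) + (0) + (0)] = 4/4 = 1
Dimension check: dim(rho) = sum (mult * dim) = 1*1 + 1*1 + 1*1 + 1*1 = 4 = chi_rho(e) = 4.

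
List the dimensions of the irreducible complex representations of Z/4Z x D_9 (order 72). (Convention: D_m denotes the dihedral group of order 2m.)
Dimensions: 1, 1, 1, 1, 1, 1, 1, 1, 2, 2, 2, 2, 2, 2, 2, 2, 2, 2, 2, 2, 2, 2, 2, 2

Explanation: There are 24 irreducibles (= number of conjugacy classes). Their dimensions d_i satisfy sum d_i^2 = |G| = 72: 1 + 1 + 1 + 1 + 1 + 1 + 1 + 1 + 4 + 4 + 4 + 4 + 4 + 4 + 4 + 4 + 4 + 4 + 4 + 4 + 4 + 4 + 4 + 4 = 72. (For the product with Z/4Z: each of the 4 1-dim characters of Z/4Z tensors with each irrep of D_9, giving 4 copies of each D_9-dimension.)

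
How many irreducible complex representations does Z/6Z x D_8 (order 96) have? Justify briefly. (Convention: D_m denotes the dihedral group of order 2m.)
42

Explanation: The number of irreducible complex representations of a finite group equals its number of conjugacy classes. For a direct product, #classes(G x H) = #classes(G) * #classes(H). Z/6Z has 6 classes (abelian), D_8 has 7 classes, so 6 * 7 = 42, so Z/6Z x D_8 (order 96) has exactly 42 irreducible complex representations.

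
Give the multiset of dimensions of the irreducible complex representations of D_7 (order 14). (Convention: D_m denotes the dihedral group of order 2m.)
Dimensions: 1, 1, 2, 2, 2

There are 5 irreducibles (= number of conjugacy classes). Their dimensions d_i satisfy sum d_i^2 = |G| = 14: 1 + 1 + 4 + 4 + 4 = 14.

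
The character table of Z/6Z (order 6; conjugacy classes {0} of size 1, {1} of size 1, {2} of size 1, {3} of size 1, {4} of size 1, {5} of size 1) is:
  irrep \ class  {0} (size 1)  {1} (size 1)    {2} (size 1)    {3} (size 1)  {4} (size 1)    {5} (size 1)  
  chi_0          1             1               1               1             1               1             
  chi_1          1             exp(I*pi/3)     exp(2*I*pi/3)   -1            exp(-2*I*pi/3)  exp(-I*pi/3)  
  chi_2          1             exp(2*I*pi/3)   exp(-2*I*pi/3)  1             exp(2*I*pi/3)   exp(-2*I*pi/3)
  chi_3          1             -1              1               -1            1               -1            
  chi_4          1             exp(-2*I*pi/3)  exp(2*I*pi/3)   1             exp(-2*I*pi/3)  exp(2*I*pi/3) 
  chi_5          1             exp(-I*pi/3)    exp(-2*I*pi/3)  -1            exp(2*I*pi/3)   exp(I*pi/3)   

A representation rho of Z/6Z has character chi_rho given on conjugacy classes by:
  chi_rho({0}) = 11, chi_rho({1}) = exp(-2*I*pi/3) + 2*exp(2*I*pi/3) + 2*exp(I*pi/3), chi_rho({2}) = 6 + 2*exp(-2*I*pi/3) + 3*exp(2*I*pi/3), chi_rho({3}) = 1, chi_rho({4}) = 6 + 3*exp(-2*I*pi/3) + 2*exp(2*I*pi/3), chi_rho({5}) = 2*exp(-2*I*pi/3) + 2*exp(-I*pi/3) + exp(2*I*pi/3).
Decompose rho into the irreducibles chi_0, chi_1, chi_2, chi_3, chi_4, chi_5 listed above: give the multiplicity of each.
Multiplicities: chi_0: 3, chi_1: 2, chi_2: 2, chi_3: 3, chi_4: 1, chi_5: 0.

Details: Use <chi_rho, chi> = (1/|G|) sum_C |C| * chi_rho(C) * conj(chi(C)) with |G| = 6 for each irreducible chi in the table:
  <chi_rho, chi_0> = (1/6)[1*(11)*conj(1) + 1*(exp(-2*I*pi/3) + 2*exp(2*I*pi/3) + 2*exp(I*pi/3))*conj(1) + 1*(6 + 2*exp(-2*I*pi/3) + 3*exp(2*I*pi/3))*conj(1) + 1*(1)*conj(1) + 1*(6 + 3*exp(-2*I*pi/3) + 2*exp(2*I*pi/3))*conj(1) + 1*(2*exp(-2*I*pi/3) + 2*exp(-I*pi/3) + exp(2*I*pi/3))*conj(1)]
      = (1/6)[(11) + (exp(-2*I*pi/3) + 2*exp(2*I*pi/3) + 2*exp(I*pi/3)) + (6 + 2*exp(-2*I*pi/3) + 3*exp(2*I*pi/3)) + (1) + (6 + 3*exp(-2*I*pi/3) + 2*exp(2*I*pi/3)) + (2*exp(-2*I*pi/3) + 2*exp(-I*pi/3) + exp(2*I*pi/3))] = 18/6 = 3
  <chi_rho, chi_1> = (1/6)[1*(11)*conj(1) + 1*(exp(-2*I*pi/3) + 2*exp(2*I*pi/3) + 2*exp(I*pi/3))*conj(exp(I*pi/3)) + 1*(6 + 2*exp(-2*I*pi/3) + 3*exp(2*I*pi/3))*conj(exp(2*I*pi/3)) + 1*(1)*conj(-1) + 1*(6 + 3*exp(-2*I*pi/3) + 2*exp(2*I*pi/3))*conj(exp(-2*I*pi/3)) + 1*(2*exp(-2*I*pi/3) + 2*exp(-I*pi/3) + exp(2*I*pi/3))*conj(exp(-I*pi/3))]
      = (1/6)[(11) + (1 + 2*exp(I*pi/3)) + (3 + 6*exp(-2*I*pi/3) + 2*exp(2*I*pi/3)) + (-1) + (3 + 2*exp(-2*I*pi/3) + 6*exp(2*I*pi/3)) + (1 + 2*exp(-I*pi/3))] = 12/6 = 2
  <chi_rho, chi_2> = (1/6)[1*(11)*conj(1) + 1*(exp(-2*I*pi/3) + 2*exp(2*I*pi/3) + 2*exp(I*pi/3))*conj(exp(2*I*pi/3)) + 1*(6 + 2*exp(-2*I*pi/3) + 3*exp(2*I*pi/3))*conj(exp(-2*I*pi/3)) + 1*(1)*conj(1) + 1*(6 + 3*exp(-2*I*pi/3) + 2*exp(2*I*pi/3))*conj(exp(2*I*pi/3)) + 1*(2*exp(-2*I*pi/3) + 2*exp(-I*pi/3) + exp(2*I*pi/3))*conj(exp(-2*I*pi/3))]
      = (1/6)[(11) + (2 + 2*exp(-I*pi/3) + exp(2*I*pi/3)) + (2 + 3*exp(-2*I*pi/3) + 6*exp(2*I*pi/3)) + (1) + (2 + 6*exp(-2*I*pi/3) + 3*exp(2*I*pi/3)) + (2 + exp(-2*I*pi/3) + 2*exp(I*pi/3))] = 12/6 = 2
  <chi_rho, chi_3> = (1/6)[1*(11)*conj(1) + 1*(exp(-2*I*pi/3) + 2*exp(2*I*pi/3) + 2*exp(I*pi/3))*conj(-1) + 1*(6 + 2*exp(-2*I*pi/3) + 3*exp(2*I*pi/3))*conj(1) + 1*(1)*conj(-1) + 1*(6 + 3*exp(-2*I*pi/3) + 2*exp(2*I*pi/3))*conj(1) + 1*(2*exp(-2*I*pi/3) + 2*exp(-I*pi/3) + exp(2*I*pi/3))*conj(-1)]
      = (1/6)[(11) + (-2*exp(I*pi/3) - 2*exp(2*I*pi/3) - exp(-2*I*pi/3)) + (6 + 2*exp(-2*I*pi/3) + 3*exp(2*I*pi/3)) + (-1) + (6 + 3*exp(-2*I*pi/3) + 2*exp(2*I*pi/3)) + (-exp(2*I*pi/3) - 2*exp(-I*pi/3) - 2*exp(-2*I*pi/3))] = 18/6 = 3
  <chi_rho, chi_4> = (1/6)[1*(11)*conj(1) + 1*(exp(-2*I*pi/3) + 2*exp(2*I*pi/3) + 2*exp(I*pi/3))*conj(exp(-2*I*pi/3)) + 1*(6 + 2*exp(-2*I*pi/3) + 3*exp(2*I*pi/3))*conj(exp(2*I*pi/3)) + 1*(1)*conj(1) + 1*(6 + 3*exp(-2*I*pi/3) + 2*exp(2*I*pi/3))*conj(exp(-2*I*pi/3)) + 1*(2*exp(-2*I*pi/3) + 2*exp(-I*pi/3) + exp(2*I*pi/3))*conj(exp(2*I*pi/3))]
      = (1/6)[(11) + (-1 + 2*exp(-2*I*pi/3)) + (3 + 6*exp(-2*I*pi/3) + 2*exp(2*I*pi/3)) + (1) + (3 + 2*exp(-2*I*pi/3) + 6*exp(2*I*pi/3)) + (-1 + 2*exp(2*I*pi/3))] = 6/6 = 1
  <chi_rho, chi_5> = (1/6)[1*(11)*conj(1) + 1*(exp(-2*I*pi/3) + 2*exp(2*I*pi/3) + 2*exp(I*pi/3))*conj(exp(-I*pi/3)) + 1*(6 + 2*exp(-2*I*pi/3) + 3*exp(2*I*pi/3))*conj(exp(-2*I*pi/3)) + 1*(1)*conj(-1) + 1*(6 + 3*exp(-2*I*pi/3) + 2*exp(2*I*pi/3))*conj(exp(2*I*pi/3)) + 1*(2*exp(-2*I*pi/3) + 2*exp(-I*pi/3) + exp(2*I*pi/3))*conj(exp(I*pi/3))]
      = (1/6)[(11) + (-2 + exp(-I*pi/3) + 2*exp(2*I*pi/3)) + (2 + 3*exp(-2*I*pi/3) + 6*exp(2*I*pi/3)) + (-1) + (2 + 6*exp(-2*I*pi/3) + 3*exp(2*I*pi/3)) + (-2 + 2*exp(-2*I*pi/3) + exp(I*pi/3))] = 0/6 = 0
(Exp terms are combined using exp(i*s)*conj(exp(i*t)) = exp(i*(s-t)), and sums of them are collapsed using the identity that for every m > 1 the m distinct m-th roots of unity sum to 0, e.g. 1 + exp(2*I*pi/3) + exp(-2*I*pi/3) = 0.)
Dimension check: dim(rho) = sum (mult * dim) = 3*1 + 2*1 + 2*1 + 3*1 + 1*1 + 0*1 = 11 = chi_rho(e) = 11.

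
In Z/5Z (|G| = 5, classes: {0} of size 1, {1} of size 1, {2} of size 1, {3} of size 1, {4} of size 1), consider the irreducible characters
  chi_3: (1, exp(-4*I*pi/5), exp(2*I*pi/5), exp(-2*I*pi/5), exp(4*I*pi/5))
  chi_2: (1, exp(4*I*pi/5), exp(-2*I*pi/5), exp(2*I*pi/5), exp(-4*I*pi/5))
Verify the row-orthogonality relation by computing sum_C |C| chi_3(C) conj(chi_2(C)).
Sum = 0; so <chi_3, chi_2> = 0 (distinct irreducibles are orthogonal).

Why: Compute term by term over conjugacy classes (|C| * chi_3(C) * conj(chi_2(C))):
  1*(1)*conj(1) + 1*(exp(-4*I*pi/5))*conj(exp(4*I*pi/5)) + 1*(exp(2*I*pi/5))*conj(exp(-2*I*pi/5)) + 1*(exp(-2*I*pi/5))*conj(exp(2*I*pi/5)) + 1*(exp(4*I*pi/5))*conj(exp(-4*I*pi/5))
  = (1) + (exp(2*I*pi/5)) + (exp(4*I*pi/5)) + (exp(-4*I*pi/5)) + (exp(-2*I*pi/5))
  = 0.
(Exp terms are combined using exp(i*s)*conj(exp(i*t)) = exp(i*(s-t)), and sums of them are collapsed using the identity that for every m > 1 the m distinct m-th roots of unity sum to 0, e.g. 1 + exp(2*I*pi/3) + exp(-2*I*pi/3) = 0.)
Dividing by |G| = 5 gives 0/5 = 0, matching the row-orthogonality relation <chi_3, chi_2> = [chi_3 = chi_2].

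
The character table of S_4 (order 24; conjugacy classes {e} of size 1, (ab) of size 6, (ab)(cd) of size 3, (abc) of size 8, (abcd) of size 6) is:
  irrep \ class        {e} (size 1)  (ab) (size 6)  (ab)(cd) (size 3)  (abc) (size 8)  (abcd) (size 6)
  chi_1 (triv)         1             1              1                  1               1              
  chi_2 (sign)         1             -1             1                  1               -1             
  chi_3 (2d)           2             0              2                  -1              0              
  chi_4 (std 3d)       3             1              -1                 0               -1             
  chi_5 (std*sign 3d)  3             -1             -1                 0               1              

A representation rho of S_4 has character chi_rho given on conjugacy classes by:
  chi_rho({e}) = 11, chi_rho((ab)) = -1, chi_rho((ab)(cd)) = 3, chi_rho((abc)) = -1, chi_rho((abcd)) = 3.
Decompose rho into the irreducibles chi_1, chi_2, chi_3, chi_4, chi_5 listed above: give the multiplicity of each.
Multiplicities: chi_1: 1, chi_2: 0, chi_3: 2, chi_4: 0, chi_5: 2.

Derivation: Use <chi_rho, chi> = (1/|G|) sum_C |C| * chi_rho(C) * conj(chi(C)) with |G| = 24 for each irreducible chi in the table:
  <chi_rho, chi_1> = (1/24)[1*(11)*conj(1) + 6*(-1)*conj(1) + 3*(3)*conj(1) + 8*(-1)*conj(1) + 6*(3)*conj(1)]
      = (1/24)[(11) + (-6) + (9) + (-8) + (18)] = 24/24 = 1
  <chi_rho, chi_2> = (1/24)[1*(11)*conj(1) + 6*(-1)*conj(-1) + 3*(3)*conj(1) + 8*(-1)*conj(1) + 6*(3)*conj(-1)]
      = (1/24)[(11) + (6) + (9) + (-8) + (-18)] = 0/24 = 0
  <chi_rho, chi_3> = (1/24)[1*(11)*conj(2) + 6*(-1)*conj(0) + 3*(3)*conj(2) + 8*(-1)*conj(-1) + 6*(3)*conj(0)]
      = (1/24)[(22) + (0) + (18) + (8) + (0)] = 48/24 = 2
  <chi_rho, chi_4> = (1/24)[1*(11)*conj(3) + 6*(-1)*conj(1) + 3*(3)*conj(-1) + 8*(-1)*conj(0) + 6*(3)*conj(-1)]
      = (1/24)[(33) + (-6) + (-9) + (0) + (-18)] = 0/24 = 0
  <chi_rho, chi_5> = (1/24)[1*(11)*conj(3) + 6*(-1)*conj(-1) + 3*(3)*conj(-1) + 8*(-1)*conj(0) + 6*(3)*conj(1)]
      = (1/24)[(33) + (6) + (-9) + (0) + (18)] = 48/24 = 2
Dimension check: dim(rho) = sum (mult * dim) = 1*1 + 0*1 + 2*2 + 0*3 + 2*3 = 11 = chi_rho(e) = 11.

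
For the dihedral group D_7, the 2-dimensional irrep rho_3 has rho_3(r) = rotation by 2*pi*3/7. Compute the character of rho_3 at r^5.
chi_{rho_3}(r^5) = 2*cos(2*pi*3*5/7) = 2*cos(30*pi/7)

rho_3(r^5) is rotation by angle 2*pi*3*5/7, whose trace is 2*cos(2*pi*3*5/7) = 2*cos(30*pi/7).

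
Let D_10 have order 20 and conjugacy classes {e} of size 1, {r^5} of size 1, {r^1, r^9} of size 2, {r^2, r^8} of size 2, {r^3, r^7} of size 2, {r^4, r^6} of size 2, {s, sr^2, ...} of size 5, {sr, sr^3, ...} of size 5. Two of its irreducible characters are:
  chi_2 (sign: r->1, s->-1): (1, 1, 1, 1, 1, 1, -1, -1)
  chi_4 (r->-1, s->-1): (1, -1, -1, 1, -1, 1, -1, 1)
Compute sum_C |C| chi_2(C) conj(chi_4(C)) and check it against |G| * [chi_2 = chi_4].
Sum = 0; so <chi_2, chi_4> = 0 (distinct irreducibles are orthogonal).

Why: Compute term by term over conjugacy classes (|C| * chi_2(C) * conj(chi_4(C))):
  1*(1)*conj(1) + 1*(1)*conj(-1) + 2*(1)*conj(-1) + 2*(1)*conj(1) + 2*(1)*conj(-1) + 2*(1)*conj(1) + 5*(-1)*conj(-1) + 5*(-1)*conj(1)
  = (1) + (-1) + (-2) + (2) + (-2) + (2) + (5) + (-5)
  = 0.
Dividing by |G| = 20 gives 0/20 = 0, matching the row-orthogonality relation <chi_2, chi_4> = [chi_2 = chi_4].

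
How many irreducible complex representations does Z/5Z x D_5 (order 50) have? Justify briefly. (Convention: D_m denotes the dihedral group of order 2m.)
20

Argument: The number of irreducible complex representations of a finite group equals its number of conjugacy classes. For a direct product, #classes(G x H) = #classes(G) * #classes(H). Z/5Z has 5 classes (abelian), D_5 has 4 classes, so 5 * 4 = 20, so Z/5Z x D_5 (order 50) has exactly 20 irreducible complex representations.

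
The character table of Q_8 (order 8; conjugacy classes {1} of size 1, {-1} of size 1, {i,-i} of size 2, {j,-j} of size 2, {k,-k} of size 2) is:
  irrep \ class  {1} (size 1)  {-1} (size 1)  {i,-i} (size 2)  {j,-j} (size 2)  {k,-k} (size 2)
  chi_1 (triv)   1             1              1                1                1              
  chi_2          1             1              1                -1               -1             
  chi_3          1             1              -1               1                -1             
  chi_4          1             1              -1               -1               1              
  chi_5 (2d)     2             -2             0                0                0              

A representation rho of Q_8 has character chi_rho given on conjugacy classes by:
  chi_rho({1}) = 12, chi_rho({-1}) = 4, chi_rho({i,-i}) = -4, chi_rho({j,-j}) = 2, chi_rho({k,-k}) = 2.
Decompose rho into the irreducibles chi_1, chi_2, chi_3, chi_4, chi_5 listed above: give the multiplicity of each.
Multiplicities: chi_1: 2, chi_2: 0, chi_3: 3, chi_4: 3, chi_5: 2.

Why: Use <chi_rho, chi> = (1/|G|) sum_C |C| * chi_rho(C) * conj(chi(C)) with |G| = 8 for each irreducible chi in the table:
  <chi_rho, chi_1> = (1/8)[1*(12)*conj(1) + 1*(4)*conj(1) + 2*(-4)*conj(1) + 2*(2)*conj(1) + 2*(2)*conj(1)]
      = (1/8)[(12) + (4) + (-8) + (4) + (4)] = 16/8 = 2
  <chi_rho, chi_2> = (1/8)[1*(12)*conj(1) + 1*(4)*conj(1) + 2*(-4)*conj(1) + 2*(2)*conj(-1) + 2*(2)*conj(-1)]
      = (1/8)[(12) + (4) + (-8) + (-4) + (-4)] = 0/8 = 0
  <chi_rho, chi_3> = (1/8)[1*(12)*conj(1) + 1*(4)*conj(1) + 2*(-4)*conj(-1) + 2*(2)*conj(1) + 2*(2)*conj(-1)]
      = (1/8)[(12) + (4) + (8) + (4) + (-4)] = 24/8 = 3
  <chi_rho, chi_4> = (1/8)[1*(12)*conj(1) + 1*(4)*conj(1) + 2*(-4)*conj(-1) + 2*(2)*conj(-1) + 2*(2)*conj(1)]
      = (1/8)[(12) + (4) + (8) + (-4) + (4)] = 24/8 = 3
  <chi_rho, chi_5> = (1/8)[1*(12)*conj(2) + 1*(4)*conj(-2) + 2*(-4)*conj(0) + 2*(2)*conj(0) + 2*(2)*conj(0)]
      = (1/8)[(24) + (-8) + (0) + (0) + (0)] = 16/8 = 2
Dimension check: dim(rho) = sum (mult * dim) = 2*1 + 0*1 + 3*1 + 3*1 + 2*2 = 12 = chi_rho(e) = 12.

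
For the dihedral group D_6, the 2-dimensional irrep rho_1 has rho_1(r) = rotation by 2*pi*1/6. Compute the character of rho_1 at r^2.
chi_{rho_1}(r^2) = 2*cos(2*pi*1*2/6) = -1

Solution. rho_1(r^2) is rotation by angle 2*pi*1*2/6, whose trace is 2*cos(2*pi*1*2/6) = -1.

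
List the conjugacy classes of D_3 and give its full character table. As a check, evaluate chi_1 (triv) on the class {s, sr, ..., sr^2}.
Conjugacy classes: {e} of size 1, {r^1, r^2} of size 2, {s, sr, ..., sr^2} of size 3.
Character table:
  irrep \ class              {e} (size 1)  {r^1, r^2} (size 2)  {s, sr, ..., sr^2} (size 3)
  chi_1 (triv)               1             1                    1                          
  chi_2 (sign: r->1, s->-1)  1             1                    -1                         
  chi_3 (2d, j=1)            2             -1                   0                          

Spot check: chi_1 (triv) on {s, sr, ..., sr^2} = 1.

Details: D_3 has order 2*3 = 6 with 3 conjugacy classes, hence 3 irreducibles. Sum of squared dims 1 + 1 + 4 = 6 = |G|. Linear characters come from the abelianisation; the 2-dimensional irreps have character r^k -> 2*cos(2*pi*j*k/3), reflections -> 0.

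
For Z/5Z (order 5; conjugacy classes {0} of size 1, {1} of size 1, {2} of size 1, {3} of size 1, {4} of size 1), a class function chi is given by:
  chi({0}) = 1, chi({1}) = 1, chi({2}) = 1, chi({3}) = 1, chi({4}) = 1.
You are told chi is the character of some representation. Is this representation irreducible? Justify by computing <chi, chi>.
Irreducible: <chi, chi> = 1.

<chi, chi> = (1/|G|) sum_C |C| * |chi(C)|^2 = (1/5)[1*|1|^2 + 1*|1|^2 + 1*|1|^2 + 1*|1|^2 + 1*|1|^2]
  = (1/5)[(1) + (1) + (1) + (1) + (1)] = 5/5 = 1.
(Exp terms are combined using exp(i*s)*conj(exp(i*t)) = exp(i*(s-t)), and sums of them are collapsed using the identity that for every m > 1 the m distinct m-th roots of unity sum to 0, e.g. 1 + exp(2*I*pi/3) + exp(-2*I*pi/3) = 0.)
A character is irreducible iff <chi, chi> = 1, so this representation is irreducible.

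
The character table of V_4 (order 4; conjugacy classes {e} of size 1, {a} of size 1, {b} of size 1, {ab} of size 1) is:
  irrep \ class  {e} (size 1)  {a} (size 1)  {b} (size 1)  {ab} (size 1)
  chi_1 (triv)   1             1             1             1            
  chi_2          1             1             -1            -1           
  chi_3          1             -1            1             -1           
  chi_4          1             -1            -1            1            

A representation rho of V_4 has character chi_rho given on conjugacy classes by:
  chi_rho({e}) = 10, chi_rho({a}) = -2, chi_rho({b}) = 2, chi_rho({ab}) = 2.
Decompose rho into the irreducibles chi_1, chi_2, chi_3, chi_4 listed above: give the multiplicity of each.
Multiplicities: chi_1: 3, chi_2: 1, chi_3: 3, chi_4: 3.

Proof sketch: Use <chi_rho, chi> = (1/|G|) sum_C |C| * chi_rho(C) * conj(chi(C)) with |G| = 4 for each irreducible chi in the table:
  <chi_rho, chi_1> = (1/4)[1*(10)*conj(1) + 1*(-2)*conj(1) + 1*(2)*conj(1) + 1*(2)*conj(1)]
      = (1/4)[(10) + (-2) + (2) + (2)] = 12/4 = 3
  <chi_rho, chi_2> = (1/4)[1*(10)*conj(1) + 1*(-2)*conj(1) + 1*(2)*conj(-1) + 1*(2)*conj(-1)]
      = (1/4)[(10) + (-2) + (-2) + (-2)] = 4/4 = 1
  <chi_rho, chi_3> = (1/4)[1*(10)*conj(1) + 1*(-2)*conj(-1) + 1*(2)*conj(1) + 1*(2)*conj(-1)]
      = (1/4)[(10) + (2) + (2) + (-2)] = 12/4 = 3
  <chi_rho, chi_4> = (1/4)[1*(10)*conj(1) + 1*(-2)*conj(-1) + 1*(2)*conj(-1) + 1*(2)*conj(1)]
      = (1/4)[(10) + (2) + (-2) + (2)] = 12/4 = 3
Dimension check: dim(rho) = sum (mult * dim) = 3*1 + 1*1 + 3*1 + 3*1 = 10 = chi_rho(e) = 10.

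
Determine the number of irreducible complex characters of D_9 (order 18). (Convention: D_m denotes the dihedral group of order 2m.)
6

Argument: The number of irreducible complex representations of a finite group equals its number of conjugacy classes. D_9 has 6 conjugacy classes ((n+3)/2 for n odd), so D_9 (order 18) has exactly 6 irreducible complex representations.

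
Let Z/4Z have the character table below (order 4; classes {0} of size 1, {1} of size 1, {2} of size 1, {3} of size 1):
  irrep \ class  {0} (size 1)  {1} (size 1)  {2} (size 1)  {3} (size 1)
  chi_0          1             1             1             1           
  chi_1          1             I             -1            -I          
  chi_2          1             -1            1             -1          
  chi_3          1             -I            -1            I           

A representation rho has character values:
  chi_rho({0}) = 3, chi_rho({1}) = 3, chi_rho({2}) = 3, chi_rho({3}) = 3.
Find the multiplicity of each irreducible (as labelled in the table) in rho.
Multiplicities: chi_0: 3, chi_1: 0, chi_2: 0, chi_3: 0.

Use <chi_rho, chi> = (1/|G|) sum_C |C| * chi_rho(C) * conj(chi(C)) with |G| = 4 for each irreducible chi in the table:
  <chi_rho, chi_0> = (1/4)[1*(3)*conj(1) + 1*(3)*conj(1) + 1*(3)*conj(1) + 1*(3)*conj(1)]
      = (1/4)[(3) + (3) + (3) + (3)] = 12/4 = 3
  <chi_rho, chi_1> = (1/4)[1*(3)*conj(1) + 1*(3)*conj(I) + 1*(3)*conj(-1) + 1*(3)*conj(-I)]
      = (1/4)[(3) + (-3*I) + (-3) + (3*I)] = 0/4 = 0
  <chi_rho, chi_2> = (1/4)[1*(3)*conj(1) + 1*(3)*conj(-1) + 1*(3)*conj(1) + 1*(3)*conj(-1)]
      = (1/4)[(3) + (-3) + (3) + (-3)] = 0/4 = 0
  <chi_rho, chi_3> = (1/4)[1*(3)*conj(1) + 1*(3)*conj(-I) + 1*(3)*conj(-1) + 1*(3)*conj(I)]
      = (1/4)[(3) + (3*I) + (-3) + (-3*I)] = 0/4 = 0
(Exp terms are combined using exp(i*s)*conj(exp(i*t)) = exp(i*(s-t)), and sums of them are collapsed using the identity that for every m > 1 the m distinct m-th roots of unity sum to 0, e.g. 1 + exp(2*I*pi/3) + exp(-2*I*pi/3) = 0.)
Dimension check: dim(rho) = sum (mult * dim) = 3*1 + 0*1 + 0*1 + 0*1 = 3 = chi_rho(e) = 3.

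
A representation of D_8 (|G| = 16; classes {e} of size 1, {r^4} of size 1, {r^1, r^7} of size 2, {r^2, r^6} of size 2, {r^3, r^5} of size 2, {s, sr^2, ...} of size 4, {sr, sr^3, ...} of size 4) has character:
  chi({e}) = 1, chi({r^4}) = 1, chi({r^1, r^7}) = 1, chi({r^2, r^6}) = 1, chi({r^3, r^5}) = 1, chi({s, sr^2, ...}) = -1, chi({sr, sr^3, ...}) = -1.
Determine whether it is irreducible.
Irreducible: <chi, chi> = 1.

Proof sketch: <chi, chi> = (1/|G|) sum_C |C| * |chi(C)|^2 = (1/16)[1*|1|^2 + 1*|1|^2 + 2*|1|^2 + 2*|1|^2 + 2*|1|^2 + 4*|-1|^2 + 4*|-1|^2]
  = (1/16)[(1) + (1) + (2) + (2) + (2) + (4) + (4)] = 16/16 = 1.
A character is irreducible iff <chi, chi> = 1, so this representation is irreducible.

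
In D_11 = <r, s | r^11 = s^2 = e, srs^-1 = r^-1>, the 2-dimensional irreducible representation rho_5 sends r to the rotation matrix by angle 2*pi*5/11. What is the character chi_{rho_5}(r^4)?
chi_{rho_5}(r^4) = 2*cos(2*pi*5*4/11) = 2*cos(4*pi/11)

Proof sketch: rho_5(r^4) is rotation by angle 2*pi*5*4/11, whose trace is 2*cos(2*pi*5*4/11) = 2*cos(4*pi/11).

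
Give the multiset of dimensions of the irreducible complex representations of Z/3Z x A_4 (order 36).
Dimensions: 1, 1, 1, 1, 1, 1, 1, 1, 1, 3, 3, 3

Derivation: There are 12 irreducibles (= number of conjugacy classes). Their dimensions d_i satisfy sum d_i^2 = |G| = 36: 1 + 1 + 1 + 1 + 1 + 1 + 1 + 1 + 1 + 9 + 9 + 9 = 36. (For the product with Z/3Z: each of the 3 1-dim characters of Z/3Z tensors with each irrep of A_4, giving 3 copies of each A_4-dimension.)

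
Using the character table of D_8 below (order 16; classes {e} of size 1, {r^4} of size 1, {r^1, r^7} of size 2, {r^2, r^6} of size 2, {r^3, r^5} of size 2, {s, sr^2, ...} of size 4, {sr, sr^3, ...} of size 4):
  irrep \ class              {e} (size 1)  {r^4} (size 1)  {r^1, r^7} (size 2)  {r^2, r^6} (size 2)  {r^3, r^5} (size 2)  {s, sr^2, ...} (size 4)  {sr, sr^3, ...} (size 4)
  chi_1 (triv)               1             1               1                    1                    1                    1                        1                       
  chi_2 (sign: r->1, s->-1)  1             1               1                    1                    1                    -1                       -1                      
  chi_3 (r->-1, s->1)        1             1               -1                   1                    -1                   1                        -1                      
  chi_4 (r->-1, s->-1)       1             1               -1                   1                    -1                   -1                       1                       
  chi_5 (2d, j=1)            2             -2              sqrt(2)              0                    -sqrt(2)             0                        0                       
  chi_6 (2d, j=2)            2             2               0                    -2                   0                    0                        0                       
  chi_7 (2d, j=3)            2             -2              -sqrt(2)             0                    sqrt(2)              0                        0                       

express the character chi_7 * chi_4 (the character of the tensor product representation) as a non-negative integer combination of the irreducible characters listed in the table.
chi_7 tensor chi_4 = chi_5 (all other irreducibles have multiplicity 0).

Solution. The character of a tensor product is the pointwise product (chi_7 * chi_4)(C) = chi_7(C) * chi_4(C):
  {e}: (2)*(1), {r^4}: (-2)*(1), {r^1, r^7}: (-sqrt(2))*(-1), {r^2, r^6}: (0)*(1), {r^3, r^5}: (sqrt(2))*(-1), {s, sr^2, ...}: (0)*(-1), {sr, sr^3, ...}: (0)*(1)
so (chi_7 * chi_4) takes values
  {e} -> 2, {r^4} -> -2, {r^1, r^7} -> sqrt(2), {r^2, r^6} -> 0, {r^3, r^5} -> -sqrt(2), {s, sr^2, ...} -> 0, {sr, sr^3, ...} -> 0.
Now take the inner product of this character with each irreducible chi from the table, <chi_7*chi_4, chi> = (1/16) sum_C |C| (chi_7*chi_4)(C) conj(chi(C)):
  <chi_7*chi_4, chi_1> = (1/16)[1*(2)*conj(1) + 1*(-2)*conj(1) + 2*(sqrt(2))*conj(1) + 2*(0)*conj(1) + 2*(-sqrt(2))*conj(1) + 4*(0)*conj(1) + 4*(0)*conj(1)]
      = (1/16)[(2) + (-2) + (2*sqrt(2)) + (0) + (-2*sqrt(2)) + (0) + (0)] = 0/16 = 0
  <chi_7*chi_4, chi_2> = (1/16)[1*(2)*conj(1) + 1*(-2)*conj(1) + 2*(sqrt(2))*conj(1) + 2*(0)*conj(1) + 2*(-sqrt(2))*conj(1) + 4*(0)*conj(-1) + 4*(0)*conj(-1)]
      = (1/16)[(2) + (-2) + (2*sqrt(2)) + (0) + (-2*sqrt(2)) + (0) + (0)] = 0/16 = 0
  <chi_7*chi_4, chi_3> = (1/16)[1*(2)*conj(1) + 1*(-2)*conj(1) + 2*(sqrt(2))*conj(-1) + 2*(0)*conj(1) + 2*(-sqrt(2))*conj(-1) + 4*(0)*conj(1) + 4*(0)*conj(-1)]
      = (1/16)[(2) + (-2) + (-2*sqrt(2)) + (0) + (2*sqrt(2)) + (0) + (0)] = 0/16 = 0
  <chi_7*chi_4, chi_4> = (1/16)[1*(2)*conj(1) + 1*(-2)*conj(1) + 2*(sqrt(2))*conj(-1) + 2*(0)*conj(1) + 2*(-sqrt(2))*conj(-1) + 4*(0)*conj(-1) + 4*(0)*conj(1)]
      = (1/16)[(2) + (-2) + (-2*sqrt(2)) + (0) + (2*sqrt(2)) + (0) + (0)] = 0/16 = 0
  <chi_7*chi_4, chi_5> = (1/16)[1*(2)*conj(2) + 1*(-2)*conj(-2) + 2*(sqrt(2))*conj(sqrt(2)) + 2*(0)*conj(0) + 2*(-sqrt(2))*conj(-sqrt(2)) + 4*(0)*conj(0) + 4*(0)*conj(0)]
      = (1/16)[(4) + (4) + (4) + (0) + (4) + (0) + (0)] = 16/16 = 1
  <chi_7*chi_4, chi_6> = (1/16)[1*(2)*conj(2) + 1*(-2)*conj(2) + 2*(sqrt(2))*conj(0) + 2*(0)*conj(-2) + 2*(-sqrt(2))*conj(0) + 4*(0)*conj(0) + 4*(0)*conj(0)]
      = (1/16)[(4) + (-4) + (0) + (0) + (0) + (0) + (0)] = 0/16 = 0
  <chi_7*chi_4, chi_7> = (1/16)[1*(2)*conj(2) + 1*(-2)*conj(-2) + 2*(sqrt(2))*conj(-sqrt(2)) + 2*(0)*conj(0) + 2*(-sqrt(2))*conj(sqrt(2)) + 4*(0)*conj(0) + 4*(0)*conj(0)]
      = (1/16)[(4) + (4) + (-4) + (0) + (-4) + (0) + (0)] = 0/16 = 0
Hence the multiplicities are chi_5: 1. Dimension check: dim(chi_7)*dim(chi_4) = 2*1 = 2 and sum (mult * dim) = 1*2 = 2.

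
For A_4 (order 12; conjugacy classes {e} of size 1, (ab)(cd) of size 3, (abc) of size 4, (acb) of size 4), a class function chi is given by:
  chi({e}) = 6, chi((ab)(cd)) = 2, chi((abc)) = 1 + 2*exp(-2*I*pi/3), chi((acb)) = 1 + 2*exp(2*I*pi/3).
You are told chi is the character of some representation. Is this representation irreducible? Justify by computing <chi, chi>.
Not irreducible (reducible): <chi, chi> = 6 > 1.

Solution. <chi, chi> = (1/|G|) sum_C |C| * |chi(C)|^2 = (1/12)[1*|6|^2 + 3*|2|^2 + 4*|1 + 2*exp(-2*I*pi/3)|^2 + 4*|1 + 2*exp(2*I*pi/3)|^2]
  = (1/12)[(36) + (12) + (12) + (12)] = 72/12 = 6.
(Exp terms are combined using exp(i*s)*conj(exp(i*t)) = exp(i*(s-t)), and sums of them are collapsed using the identity that for every m > 1 the m distinct m-th roots of unity sum to 0, e.g. 1 + exp(2*I*pi/3) + exp(-2*I*pi/3) = 0.)
A character is irreducible iff <chi, chi> = 1, so this representation is reducible.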